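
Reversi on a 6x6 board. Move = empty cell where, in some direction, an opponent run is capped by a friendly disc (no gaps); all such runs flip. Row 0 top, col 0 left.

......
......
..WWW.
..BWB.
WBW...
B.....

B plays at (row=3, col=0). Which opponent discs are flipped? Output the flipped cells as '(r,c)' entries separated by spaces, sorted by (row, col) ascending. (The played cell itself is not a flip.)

Answer: (4,0)

Derivation:
Dir NW: edge -> no flip
Dir N: first cell '.' (not opp) -> no flip
Dir NE: first cell '.' (not opp) -> no flip
Dir W: edge -> no flip
Dir E: first cell '.' (not opp) -> no flip
Dir SW: edge -> no flip
Dir S: opp run (4,0) capped by B -> flip
Dir SE: first cell 'B' (not opp) -> no flip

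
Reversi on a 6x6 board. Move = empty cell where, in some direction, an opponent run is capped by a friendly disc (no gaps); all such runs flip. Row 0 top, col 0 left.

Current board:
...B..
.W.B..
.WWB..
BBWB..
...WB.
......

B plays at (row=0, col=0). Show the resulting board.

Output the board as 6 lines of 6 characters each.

Answer: B..B..
.B.B..
.WBB..
BBWB..
...WB.
......

Derivation:
Place B at (0,0); scan 8 dirs for brackets.
Dir NW: edge -> no flip
Dir N: edge -> no flip
Dir NE: edge -> no flip
Dir W: edge -> no flip
Dir E: first cell '.' (not opp) -> no flip
Dir SW: edge -> no flip
Dir S: first cell '.' (not opp) -> no flip
Dir SE: opp run (1,1) (2,2) capped by B -> flip
All flips: (1,1) (2,2)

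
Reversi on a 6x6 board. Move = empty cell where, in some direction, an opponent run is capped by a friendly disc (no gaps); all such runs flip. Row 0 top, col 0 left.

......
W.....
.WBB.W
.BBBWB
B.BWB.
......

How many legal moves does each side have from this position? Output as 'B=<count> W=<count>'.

-- B to move --
(0,0): no bracket -> illegal
(0,1): no bracket -> illegal
(1,1): flips 1 -> legal
(1,2): no bracket -> illegal
(1,4): no bracket -> illegal
(1,5): flips 1 -> legal
(2,0): flips 1 -> legal
(2,4): flips 1 -> legal
(3,0): no bracket -> illegal
(4,5): flips 1 -> legal
(5,2): no bracket -> illegal
(5,3): flips 1 -> legal
(5,4): flips 1 -> legal
B mobility = 7
-- W to move --
(1,1): no bracket -> illegal
(1,2): flips 1 -> legal
(1,3): flips 2 -> legal
(1,4): no bracket -> illegal
(2,0): no bracket -> illegal
(2,4): flips 2 -> legal
(3,0): flips 3 -> legal
(4,1): flips 2 -> legal
(4,5): flips 2 -> legal
(5,0): no bracket -> illegal
(5,1): no bracket -> illegal
(5,2): no bracket -> illegal
(5,3): no bracket -> illegal
(5,4): flips 1 -> legal
(5,5): no bracket -> illegal
W mobility = 7

Answer: B=7 W=7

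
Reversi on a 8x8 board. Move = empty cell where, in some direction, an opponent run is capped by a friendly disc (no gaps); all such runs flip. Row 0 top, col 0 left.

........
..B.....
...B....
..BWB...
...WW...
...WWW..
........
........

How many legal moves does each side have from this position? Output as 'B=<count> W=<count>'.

-- B to move --
(2,2): no bracket -> illegal
(2,4): no bracket -> illegal
(3,5): no bracket -> illegal
(4,2): no bracket -> illegal
(4,5): no bracket -> illegal
(4,6): no bracket -> illegal
(5,2): flips 1 -> legal
(5,6): no bracket -> illegal
(6,2): no bracket -> illegal
(6,3): flips 3 -> legal
(6,4): flips 2 -> legal
(6,5): flips 2 -> legal
(6,6): no bracket -> illegal
B mobility = 4
-- W to move --
(0,1): no bracket -> illegal
(0,2): no bracket -> illegal
(0,3): no bracket -> illegal
(1,1): no bracket -> illegal
(1,3): flips 1 -> legal
(1,4): no bracket -> illegal
(2,1): flips 1 -> legal
(2,2): no bracket -> illegal
(2,4): flips 1 -> legal
(2,5): flips 1 -> legal
(3,1): flips 1 -> legal
(3,5): flips 1 -> legal
(4,1): no bracket -> illegal
(4,2): no bracket -> illegal
(4,5): no bracket -> illegal
W mobility = 6

Answer: B=4 W=6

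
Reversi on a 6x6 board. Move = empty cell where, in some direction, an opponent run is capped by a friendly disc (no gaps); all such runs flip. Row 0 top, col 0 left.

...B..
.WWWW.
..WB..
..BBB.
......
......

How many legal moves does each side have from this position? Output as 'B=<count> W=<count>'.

Answer: B=6 W=6

Derivation:
-- B to move --
(0,0): flips 2 -> legal
(0,1): flips 1 -> legal
(0,2): flips 2 -> legal
(0,4): no bracket -> illegal
(0,5): flips 1 -> legal
(1,0): no bracket -> illegal
(1,5): no bracket -> illegal
(2,0): no bracket -> illegal
(2,1): flips 2 -> legal
(2,4): no bracket -> illegal
(2,5): flips 1 -> legal
(3,1): no bracket -> illegal
B mobility = 6
-- W to move --
(0,2): no bracket -> illegal
(0,4): no bracket -> illegal
(2,1): no bracket -> illegal
(2,4): flips 1 -> legal
(2,5): no bracket -> illegal
(3,1): no bracket -> illegal
(3,5): no bracket -> illegal
(4,1): flips 2 -> legal
(4,2): flips 1 -> legal
(4,3): flips 2 -> legal
(4,4): flips 1 -> legal
(4,5): flips 2 -> legal
W mobility = 6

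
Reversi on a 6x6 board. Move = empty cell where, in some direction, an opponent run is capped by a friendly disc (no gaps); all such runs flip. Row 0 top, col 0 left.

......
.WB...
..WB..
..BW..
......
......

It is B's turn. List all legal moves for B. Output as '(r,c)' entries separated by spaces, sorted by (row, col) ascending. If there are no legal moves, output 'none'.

Answer: (1,0) (2,1) (3,4) (4,3)

Derivation:
(0,0): no bracket -> illegal
(0,1): no bracket -> illegal
(0,2): no bracket -> illegal
(1,0): flips 1 -> legal
(1,3): no bracket -> illegal
(2,0): no bracket -> illegal
(2,1): flips 1 -> legal
(2,4): no bracket -> illegal
(3,1): no bracket -> illegal
(3,4): flips 1 -> legal
(4,2): no bracket -> illegal
(4,3): flips 1 -> legal
(4,4): no bracket -> illegal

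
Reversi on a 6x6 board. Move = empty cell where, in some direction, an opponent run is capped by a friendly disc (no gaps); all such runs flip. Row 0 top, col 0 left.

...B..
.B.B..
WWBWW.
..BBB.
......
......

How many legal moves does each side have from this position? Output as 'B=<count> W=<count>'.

-- B to move --
(1,0): flips 1 -> legal
(1,2): flips 1 -> legal
(1,4): flips 2 -> legal
(1,5): flips 1 -> legal
(2,5): flips 2 -> legal
(3,0): no bracket -> illegal
(3,1): flips 1 -> legal
(3,5): flips 1 -> legal
B mobility = 7
-- W to move --
(0,0): no bracket -> illegal
(0,1): flips 1 -> legal
(0,2): flips 2 -> legal
(0,4): no bracket -> illegal
(1,0): no bracket -> illegal
(1,2): no bracket -> illegal
(1,4): no bracket -> illegal
(2,5): no bracket -> illegal
(3,1): no bracket -> illegal
(3,5): no bracket -> illegal
(4,1): flips 1 -> legal
(4,2): flips 1 -> legal
(4,3): flips 2 -> legal
(4,4): flips 1 -> legal
(4,5): flips 1 -> legal
W mobility = 7

Answer: B=7 W=7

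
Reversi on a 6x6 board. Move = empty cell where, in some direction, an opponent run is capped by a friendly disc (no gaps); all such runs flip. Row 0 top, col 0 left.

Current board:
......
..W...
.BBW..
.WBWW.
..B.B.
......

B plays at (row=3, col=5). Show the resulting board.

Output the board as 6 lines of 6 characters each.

Answer: ......
..W...
.BBW..
.WBBBB
..B.B.
......

Derivation:
Place B at (3,5); scan 8 dirs for brackets.
Dir NW: first cell '.' (not opp) -> no flip
Dir N: first cell '.' (not opp) -> no flip
Dir NE: edge -> no flip
Dir W: opp run (3,4) (3,3) capped by B -> flip
Dir E: edge -> no flip
Dir SW: first cell 'B' (not opp) -> no flip
Dir S: first cell '.' (not opp) -> no flip
Dir SE: edge -> no flip
All flips: (3,3) (3,4)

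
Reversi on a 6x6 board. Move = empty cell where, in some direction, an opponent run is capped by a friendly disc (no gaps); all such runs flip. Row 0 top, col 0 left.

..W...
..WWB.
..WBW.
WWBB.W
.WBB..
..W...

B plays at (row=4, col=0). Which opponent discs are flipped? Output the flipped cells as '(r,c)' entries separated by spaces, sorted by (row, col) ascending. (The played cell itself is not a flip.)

Dir NW: edge -> no flip
Dir N: opp run (3,0), next='.' -> no flip
Dir NE: opp run (3,1) (2,2) (1,3), next='.' -> no flip
Dir W: edge -> no flip
Dir E: opp run (4,1) capped by B -> flip
Dir SW: edge -> no flip
Dir S: first cell '.' (not opp) -> no flip
Dir SE: first cell '.' (not opp) -> no flip

Answer: (4,1)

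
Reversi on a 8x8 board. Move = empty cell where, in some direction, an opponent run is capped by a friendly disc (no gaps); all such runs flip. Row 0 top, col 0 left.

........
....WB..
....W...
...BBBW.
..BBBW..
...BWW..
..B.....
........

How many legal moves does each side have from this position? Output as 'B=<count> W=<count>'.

-- B to move --
(0,3): no bracket -> illegal
(0,4): flips 2 -> legal
(0,5): no bracket -> illegal
(1,3): flips 2 -> legal
(2,3): no bracket -> illegal
(2,5): no bracket -> illegal
(2,6): no bracket -> illegal
(2,7): no bracket -> illegal
(3,7): flips 1 -> legal
(4,6): flips 1 -> legal
(4,7): no bracket -> illegal
(5,6): flips 3 -> legal
(6,3): no bracket -> illegal
(6,4): flips 1 -> legal
(6,5): flips 3 -> legal
(6,6): flips 1 -> legal
B mobility = 8
-- W to move --
(0,4): no bracket -> illegal
(0,5): no bracket -> illegal
(0,6): flips 1 -> legal
(1,6): flips 1 -> legal
(2,2): flips 2 -> legal
(2,3): flips 1 -> legal
(2,5): flips 1 -> legal
(2,6): no bracket -> illegal
(3,1): no bracket -> illegal
(3,2): flips 4 -> legal
(4,1): flips 3 -> legal
(4,6): flips 1 -> legal
(5,1): flips 2 -> legal
(5,2): flips 1 -> legal
(6,1): no bracket -> illegal
(6,3): no bracket -> illegal
(6,4): no bracket -> illegal
(7,1): no bracket -> illegal
(7,2): no bracket -> illegal
(7,3): no bracket -> illegal
W mobility = 10

Answer: B=8 W=10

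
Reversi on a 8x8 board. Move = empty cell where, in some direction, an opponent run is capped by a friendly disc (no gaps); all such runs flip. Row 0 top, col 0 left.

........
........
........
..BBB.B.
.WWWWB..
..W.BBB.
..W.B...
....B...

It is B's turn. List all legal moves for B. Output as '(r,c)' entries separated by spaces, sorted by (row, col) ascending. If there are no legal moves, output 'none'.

(3,0): no bracket -> illegal
(3,1): no bracket -> illegal
(3,5): no bracket -> illegal
(4,0): flips 4 -> legal
(5,0): flips 1 -> legal
(5,1): flips 1 -> legal
(5,3): flips 1 -> legal
(6,1): flips 2 -> legal
(6,3): no bracket -> illegal
(7,1): no bracket -> illegal
(7,2): flips 3 -> legal
(7,3): no bracket -> illegal

Answer: (4,0) (5,0) (5,1) (5,3) (6,1) (7,2)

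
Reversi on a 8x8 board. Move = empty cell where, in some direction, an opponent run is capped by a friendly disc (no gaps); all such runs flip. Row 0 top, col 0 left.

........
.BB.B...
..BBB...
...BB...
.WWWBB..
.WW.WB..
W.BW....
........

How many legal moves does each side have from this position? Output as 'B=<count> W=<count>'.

-- B to move --
(3,0): no bracket -> illegal
(3,1): no bracket -> illegal
(3,2): flips 2 -> legal
(4,0): flips 4 -> legal
(5,0): no bracket -> illegal
(5,3): flips 2 -> legal
(6,1): flips 2 -> legal
(6,4): flips 2 -> legal
(6,5): no bracket -> illegal
(7,0): no bracket -> illegal
(7,1): no bracket -> illegal
(7,2): flips 2 -> legal
(7,3): no bracket -> illegal
(7,4): no bracket -> illegal
B mobility = 6
-- W to move --
(0,0): no bracket -> illegal
(0,1): no bracket -> illegal
(0,2): no bracket -> illegal
(0,3): no bracket -> illegal
(0,4): flips 4 -> legal
(0,5): no bracket -> illegal
(1,0): no bracket -> illegal
(1,3): flips 2 -> legal
(1,5): flips 2 -> legal
(2,0): no bracket -> illegal
(2,1): no bracket -> illegal
(2,5): flips 1 -> legal
(3,1): no bracket -> illegal
(3,2): no bracket -> illegal
(3,5): no bracket -> illegal
(3,6): flips 1 -> legal
(4,6): flips 2 -> legal
(5,3): no bracket -> illegal
(5,6): flips 1 -> legal
(6,1): flips 1 -> legal
(6,4): no bracket -> illegal
(6,5): no bracket -> illegal
(6,6): no bracket -> illegal
(7,1): no bracket -> illegal
(7,2): flips 1 -> legal
(7,3): flips 1 -> legal
W mobility = 10

Answer: B=6 W=10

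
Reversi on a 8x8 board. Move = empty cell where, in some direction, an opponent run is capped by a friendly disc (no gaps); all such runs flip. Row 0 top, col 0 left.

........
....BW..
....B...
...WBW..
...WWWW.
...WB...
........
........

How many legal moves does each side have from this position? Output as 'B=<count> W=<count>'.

Answer: B=8 W=8

Derivation:
-- B to move --
(0,4): no bracket -> illegal
(0,5): no bracket -> illegal
(0,6): flips 1 -> legal
(1,6): flips 1 -> legal
(2,2): no bracket -> illegal
(2,3): no bracket -> illegal
(2,5): no bracket -> illegal
(2,6): no bracket -> illegal
(3,2): flips 2 -> legal
(3,6): flips 2 -> legal
(3,7): no bracket -> illegal
(4,2): flips 1 -> legal
(4,7): no bracket -> illegal
(5,2): flips 2 -> legal
(5,5): no bracket -> illegal
(5,6): flips 1 -> legal
(5,7): flips 2 -> legal
(6,2): no bracket -> illegal
(6,3): no bracket -> illegal
(6,4): no bracket -> illegal
B mobility = 8
-- W to move --
(0,3): no bracket -> illegal
(0,4): flips 3 -> legal
(0,5): no bracket -> illegal
(1,3): flips 2 -> legal
(2,3): flips 1 -> legal
(2,5): flips 1 -> legal
(5,5): flips 1 -> legal
(6,3): flips 1 -> legal
(6,4): flips 1 -> legal
(6,5): flips 1 -> legal
W mobility = 8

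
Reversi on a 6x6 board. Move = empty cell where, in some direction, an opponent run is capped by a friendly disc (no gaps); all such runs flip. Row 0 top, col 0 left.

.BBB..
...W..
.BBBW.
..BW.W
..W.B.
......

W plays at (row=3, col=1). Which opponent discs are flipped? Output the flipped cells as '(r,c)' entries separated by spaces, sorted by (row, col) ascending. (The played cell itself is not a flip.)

Answer: (2,2) (3,2)

Derivation:
Dir NW: first cell '.' (not opp) -> no flip
Dir N: opp run (2,1), next='.' -> no flip
Dir NE: opp run (2,2) capped by W -> flip
Dir W: first cell '.' (not opp) -> no flip
Dir E: opp run (3,2) capped by W -> flip
Dir SW: first cell '.' (not opp) -> no flip
Dir S: first cell '.' (not opp) -> no flip
Dir SE: first cell 'W' (not opp) -> no flip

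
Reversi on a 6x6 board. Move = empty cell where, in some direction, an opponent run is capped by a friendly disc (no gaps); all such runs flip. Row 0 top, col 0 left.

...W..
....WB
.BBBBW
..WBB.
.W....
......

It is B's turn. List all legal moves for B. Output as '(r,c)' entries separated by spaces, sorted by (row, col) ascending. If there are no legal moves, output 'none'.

(0,2): no bracket -> illegal
(0,4): flips 1 -> legal
(0,5): flips 1 -> legal
(1,2): no bracket -> illegal
(1,3): flips 1 -> legal
(3,0): no bracket -> illegal
(3,1): flips 1 -> legal
(3,5): flips 1 -> legal
(4,0): no bracket -> illegal
(4,2): flips 1 -> legal
(4,3): flips 1 -> legal
(5,0): flips 2 -> legal
(5,1): no bracket -> illegal
(5,2): no bracket -> illegal

Answer: (0,4) (0,5) (1,3) (3,1) (3,5) (4,2) (4,3) (5,0)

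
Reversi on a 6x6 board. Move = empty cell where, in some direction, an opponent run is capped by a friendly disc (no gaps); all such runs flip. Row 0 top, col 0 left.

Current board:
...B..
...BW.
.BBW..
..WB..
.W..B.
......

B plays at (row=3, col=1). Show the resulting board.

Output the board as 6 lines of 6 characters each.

Answer: ...B..
...BW.
.BBW..
.BBB..
.W..B.
......

Derivation:
Place B at (3,1); scan 8 dirs for brackets.
Dir NW: first cell '.' (not opp) -> no flip
Dir N: first cell 'B' (not opp) -> no flip
Dir NE: first cell 'B' (not opp) -> no flip
Dir W: first cell '.' (not opp) -> no flip
Dir E: opp run (3,2) capped by B -> flip
Dir SW: first cell '.' (not opp) -> no flip
Dir S: opp run (4,1), next='.' -> no flip
Dir SE: first cell '.' (not opp) -> no flip
All flips: (3,2)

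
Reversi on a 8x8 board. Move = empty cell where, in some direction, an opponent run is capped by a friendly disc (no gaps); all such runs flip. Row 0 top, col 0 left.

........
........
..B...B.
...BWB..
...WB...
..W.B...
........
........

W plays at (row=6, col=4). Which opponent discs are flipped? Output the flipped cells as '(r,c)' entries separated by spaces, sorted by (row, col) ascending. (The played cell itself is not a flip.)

Dir NW: first cell '.' (not opp) -> no flip
Dir N: opp run (5,4) (4,4) capped by W -> flip
Dir NE: first cell '.' (not opp) -> no flip
Dir W: first cell '.' (not opp) -> no flip
Dir E: first cell '.' (not opp) -> no flip
Dir SW: first cell '.' (not opp) -> no flip
Dir S: first cell '.' (not opp) -> no flip
Dir SE: first cell '.' (not opp) -> no flip

Answer: (4,4) (5,4)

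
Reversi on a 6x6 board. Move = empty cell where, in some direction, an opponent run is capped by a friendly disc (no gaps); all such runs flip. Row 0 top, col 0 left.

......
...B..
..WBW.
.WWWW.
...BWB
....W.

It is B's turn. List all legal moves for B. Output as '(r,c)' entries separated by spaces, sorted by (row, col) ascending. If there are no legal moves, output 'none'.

Answer: (2,1) (2,5) (3,5) (4,0) (4,1)

Derivation:
(1,1): no bracket -> illegal
(1,2): no bracket -> illegal
(1,4): no bracket -> illegal
(1,5): no bracket -> illegal
(2,0): no bracket -> illegal
(2,1): flips 2 -> legal
(2,5): flips 2 -> legal
(3,0): no bracket -> illegal
(3,5): flips 1 -> legal
(4,0): flips 2 -> legal
(4,1): flips 1 -> legal
(4,2): no bracket -> illegal
(5,3): no bracket -> illegal
(5,5): no bracket -> illegal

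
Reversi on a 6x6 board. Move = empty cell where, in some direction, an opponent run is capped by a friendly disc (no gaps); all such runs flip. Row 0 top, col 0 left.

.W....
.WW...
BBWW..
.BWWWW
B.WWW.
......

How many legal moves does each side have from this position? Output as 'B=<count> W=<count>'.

-- B to move --
(0,0): no bracket -> illegal
(0,2): flips 1 -> legal
(0,3): flips 1 -> legal
(1,0): no bracket -> illegal
(1,3): flips 1 -> legal
(1,4): no bracket -> illegal
(2,4): flips 2 -> legal
(2,5): no bracket -> illegal
(4,1): no bracket -> illegal
(4,5): no bracket -> illegal
(5,1): no bracket -> illegal
(5,2): no bracket -> illegal
(5,3): flips 1 -> legal
(5,4): flips 2 -> legal
(5,5): no bracket -> illegal
B mobility = 6
-- W to move --
(1,0): flips 1 -> legal
(3,0): flips 2 -> legal
(4,1): flips 2 -> legal
(5,0): no bracket -> illegal
(5,1): no bracket -> illegal
W mobility = 3

Answer: B=6 W=3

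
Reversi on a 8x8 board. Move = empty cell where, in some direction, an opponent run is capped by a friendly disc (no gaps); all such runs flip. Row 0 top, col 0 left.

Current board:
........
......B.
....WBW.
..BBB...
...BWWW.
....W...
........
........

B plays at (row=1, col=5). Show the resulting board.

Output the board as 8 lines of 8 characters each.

Place B at (1,5); scan 8 dirs for brackets.
Dir NW: first cell '.' (not opp) -> no flip
Dir N: first cell '.' (not opp) -> no flip
Dir NE: first cell '.' (not opp) -> no flip
Dir W: first cell '.' (not opp) -> no flip
Dir E: first cell 'B' (not opp) -> no flip
Dir SW: opp run (2,4) capped by B -> flip
Dir S: first cell 'B' (not opp) -> no flip
Dir SE: opp run (2,6), next='.' -> no flip
All flips: (2,4)

Answer: ........
.....BB.
....BBW.
..BBB...
...BWWW.
....W...
........
........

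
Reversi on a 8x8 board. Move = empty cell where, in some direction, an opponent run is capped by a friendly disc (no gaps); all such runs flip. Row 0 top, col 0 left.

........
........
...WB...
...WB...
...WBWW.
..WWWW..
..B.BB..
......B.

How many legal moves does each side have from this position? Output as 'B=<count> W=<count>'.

Answer: B=10 W=9

Derivation:
-- B to move --
(1,2): flips 1 -> legal
(1,3): no bracket -> illegal
(1,4): no bracket -> illegal
(2,2): flips 2 -> legal
(3,2): flips 3 -> legal
(3,5): flips 2 -> legal
(3,6): no bracket -> illegal
(3,7): flips 2 -> legal
(4,1): no bracket -> illegal
(4,2): flips 4 -> legal
(4,7): flips 2 -> legal
(5,1): no bracket -> illegal
(5,6): flips 1 -> legal
(5,7): no bracket -> illegal
(6,1): flips 2 -> legal
(6,3): no bracket -> illegal
(6,6): flips 1 -> legal
B mobility = 10
-- W to move --
(1,3): no bracket -> illegal
(1,4): flips 3 -> legal
(1,5): flips 1 -> legal
(2,5): flips 2 -> legal
(3,5): flips 2 -> legal
(5,1): no bracket -> illegal
(5,6): no bracket -> illegal
(6,1): no bracket -> illegal
(6,3): no bracket -> illegal
(6,6): no bracket -> illegal
(6,7): no bracket -> illegal
(7,1): flips 1 -> legal
(7,2): flips 1 -> legal
(7,3): flips 1 -> legal
(7,4): flips 1 -> legal
(7,5): flips 2 -> legal
(7,7): no bracket -> illegal
W mobility = 9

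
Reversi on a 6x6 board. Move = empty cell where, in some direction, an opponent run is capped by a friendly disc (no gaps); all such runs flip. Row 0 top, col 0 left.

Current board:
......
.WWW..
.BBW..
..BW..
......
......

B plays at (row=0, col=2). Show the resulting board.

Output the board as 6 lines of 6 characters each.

Place B at (0,2); scan 8 dirs for brackets.
Dir NW: edge -> no flip
Dir N: edge -> no flip
Dir NE: edge -> no flip
Dir W: first cell '.' (not opp) -> no flip
Dir E: first cell '.' (not opp) -> no flip
Dir SW: opp run (1,1), next='.' -> no flip
Dir S: opp run (1,2) capped by B -> flip
Dir SE: opp run (1,3), next='.' -> no flip
All flips: (1,2)

Answer: ..B...
.WBW..
.BBW..
..BW..
......
......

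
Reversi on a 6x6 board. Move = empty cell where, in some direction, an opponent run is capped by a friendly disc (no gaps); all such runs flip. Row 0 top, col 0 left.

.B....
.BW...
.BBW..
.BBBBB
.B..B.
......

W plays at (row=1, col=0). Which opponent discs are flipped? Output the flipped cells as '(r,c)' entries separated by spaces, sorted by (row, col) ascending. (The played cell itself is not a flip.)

Answer: (1,1)

Derivation:
Dir NW: edge -> no flip
Dir N: first cell '.' (not opp) -> no flip
Dir NE: opp run (0,1), next=edge -> no flip
Dir W: edge -> no flip
Dir E: opp run (1,1) capped by W -> flip
Dir SW: edge -> no flip
Dir S: first cell '.' (not opp) -> no flip
Dir SE: opp run (2,1) (3,2), next='.' -> no flip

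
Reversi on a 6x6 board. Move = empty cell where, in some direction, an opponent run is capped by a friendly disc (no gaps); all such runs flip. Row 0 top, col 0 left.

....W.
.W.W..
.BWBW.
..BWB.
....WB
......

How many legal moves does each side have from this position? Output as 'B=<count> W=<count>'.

-- B to move --
(0,0): no bracket -> illegal
(0,1): flips 1 -> legal
(0,2): no bracket -> illegal
(0,3): flips 1 -> legal
(0,5): no bracket -> illegal
(1,0): no bracket -> illegal
(1,2): flips 1 -> legal
(1,4): flips 1 -> legal
(1,5): no bracket -> illegal
(2,0): no bracket -> illegal
(2,5): flips 1 -> legal
(3,1): no bracket -> illegal
(3,5): no bracket -> illegal
(4,2): no bracket -> illegal
(4,3): flips 2 -> legal
(5,3): no bracket -> illegal
(5,4): flips 1 -> legal
(5,5): no bracket -> illegal
B mobility = 7
-- W to move --
(1,0): no bracket -> illegal
(1,2): no bracket -> illegal
(1,4): no bracket -> illegal
(2,0): flips 1 -> legal
(2,5): no bracket -> illegal
(3,0): no bracket -> illegal
(3,1): flips 2 -> legal
(3,5): flips 1 -> legal
(4,1): no bracket -> illegal
(4,2): flips 1 -> legal
(4,3): no bracket -> illegal
(5,4): no bracket -> illegal
(5,5): no bracket -> illegal
W mobility = 4

Answer: B=7 W=4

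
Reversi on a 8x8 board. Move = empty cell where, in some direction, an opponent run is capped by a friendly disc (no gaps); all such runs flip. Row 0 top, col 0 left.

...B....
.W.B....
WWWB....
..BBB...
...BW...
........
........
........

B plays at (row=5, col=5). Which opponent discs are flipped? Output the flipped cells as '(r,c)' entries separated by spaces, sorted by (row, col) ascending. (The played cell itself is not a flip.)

Answer: (4,4)

Derivation:
Dir NW: opp run (4,4) capped by B -> flip
Dir N: first cell '.' (not opp) -> no flip
Dir NE: first cell '.' (not opp) -> no flip
Dir W: first cell '.' (not opp) -> no flip
Dir E: first cell '.' (not opp) -> no flip
Dir SW: first cell '.' (not opp) -> no flip
Dir S: first cell '.' (not opp) -> no flip
Dir SE: first cell '.' (not opp) -> no flip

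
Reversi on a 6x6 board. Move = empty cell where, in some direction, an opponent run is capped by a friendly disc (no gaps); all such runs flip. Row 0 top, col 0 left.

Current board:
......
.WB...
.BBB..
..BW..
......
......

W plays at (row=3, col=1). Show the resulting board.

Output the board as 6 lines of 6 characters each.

Answer: ......
.WB...
.WBB..
.WWW..
......
......

Derivation:
Place W at (3,1); scan 8 dirs for brackets.
Dir NW: first cell '.' (not opp) -> no flip
Dir N: opp run (2,1) capped by W -> flip
Dir NE: opp run (2,2), next='.' -> no flip
Dir W: first cell '.' (not opp) -> no flip
Dir E: opp run (3,2) capped by W -> flip
Dir SW: first cell '.' (not opp) -> no flip
Dir S: first cell '.' (not opp) -> no flip
Dir SE: first cell '.' (not opp) -> no flip
All flips: (2,1) (3,2)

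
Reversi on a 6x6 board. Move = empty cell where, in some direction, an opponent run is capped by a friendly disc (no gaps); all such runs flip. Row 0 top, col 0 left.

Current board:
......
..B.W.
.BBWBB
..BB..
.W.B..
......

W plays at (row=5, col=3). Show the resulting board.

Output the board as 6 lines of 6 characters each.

Place W at (5,3); scan 8 dirs for brackets.
Dir NW: first cell '.' (not opp) -> no flip
Dir N: opp run (4,3) (3,3) capped by W -> flip
Dir NE: first cell '.' (not opp) -> no flip
Dir W: first cell '.' (not opp) -> no flip
Dir E: first cell '.' (not opp) -> no flip
Dir SW: edge -> no flip
Dir S: edge -> no flip
Dir SE: edge -> no flip
All flips: (3,3) (4,3)

Answer: ......
..B.W.
.BBWBB
..BW..
.W.W..
...W..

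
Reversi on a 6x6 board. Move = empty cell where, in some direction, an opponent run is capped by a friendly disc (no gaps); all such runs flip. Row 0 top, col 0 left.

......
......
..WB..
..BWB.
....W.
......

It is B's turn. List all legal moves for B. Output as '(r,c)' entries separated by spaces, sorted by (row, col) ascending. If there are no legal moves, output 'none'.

Answer: (1,2) (2,1) (4,3) (5,4)

Derivation:
(1,1): no bracket -> illegal
(1,2): flips 1 -> legal
(1,3): no bracket -> illegal
(2,1): flips 1 -> legal
(2,4): no bracket -> illegal
(3,1): no bracket -> illegal
(3,5): no bracket -> illegal
(4,2): no bracket -> illegal
(4,3): flips 1 -> legal
(4,5): no bracket -> illegal
(5,3): no bracket -> illegal
(5,4): flips 1 -> legal
(5,5): no bracket -> illegal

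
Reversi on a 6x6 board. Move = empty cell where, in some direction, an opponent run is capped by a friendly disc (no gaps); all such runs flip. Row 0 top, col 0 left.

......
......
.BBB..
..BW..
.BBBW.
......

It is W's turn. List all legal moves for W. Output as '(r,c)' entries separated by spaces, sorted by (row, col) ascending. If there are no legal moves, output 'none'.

Answer: (1,1) (1,3) (3,1) (4,0) (5,1) (5,3)

Derivation:
(1,0): no bracket -> illegal
(1,1): flips 1 -> legal
(1,2): no bracket -> illegal
(1,3): flips 1 -> legal
(1,4): no bracket -> illegal
(2,0): no bracket -> illegal
(2,4): no bracket -> illegal
(3,0): no bracket -> illegal
(3,1): flips 1 -> legal
(3,4): no bracket -> illegal
(4,0): flips 3 -> legal
(5,0): no bracket -> illegal
(5,1): flips 1 -> legal
(5,2): no bracket -> illegal
(5,3): flips 1 -> legal
(5,4): no bracket -> illegal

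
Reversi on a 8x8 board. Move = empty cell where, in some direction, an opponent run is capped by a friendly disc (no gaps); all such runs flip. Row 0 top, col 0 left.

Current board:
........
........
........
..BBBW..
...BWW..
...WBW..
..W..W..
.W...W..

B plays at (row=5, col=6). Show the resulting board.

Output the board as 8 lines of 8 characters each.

Place B at (5,6); scan 8 dirs for brackets.
Dir NW: opp run (4,5) capped by B -> flip
Dir N: first cell '.' (not opp) -> no flip
Dir NE: first cell '.' (not opp) -> no flip
Dir W: opp run (5,5) capped by B -> flip
Dir E: first cell '.' (not opp) -> no flip
Dir SW: opp run (6,5), next='.' -> no flip
Dir S: first cell '.' (not opp) -> no flip
Dir SE: first cell '.' (not opp) -> no flip
All flips: (4,5) (5,5)

Answer: ........
........
........
..BBBW..
...BWB..
...WBBB.
..W..W..
.W...W..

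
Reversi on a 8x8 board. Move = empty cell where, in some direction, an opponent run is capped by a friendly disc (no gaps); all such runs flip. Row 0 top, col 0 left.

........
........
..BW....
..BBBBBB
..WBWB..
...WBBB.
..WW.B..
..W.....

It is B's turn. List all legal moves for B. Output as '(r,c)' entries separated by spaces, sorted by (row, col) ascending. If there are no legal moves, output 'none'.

Answer: (1,2) (1,3) (1,4) (2,4) (4,1) (5,1) (5,2) (7,1) (7,3)

Derivation:
(1,2): flips 1 -> legal
(1,3): flips 1 -> legal
(1,4): flips 1 -> legal
(2,4): flips 1 -> legal
(3,1): no bracket -> illegal
(4,1): flips 1 -> legal
(5,1): flips 1 -> legal
(5,2): flips 2 -> legal
(6,1): no bracket -> illegal
(6,4): no bracket -> illegal
(7,1): flips 3 -> legal
(7,3): flips 2 -> legal
(7,4): no bracket -> illegal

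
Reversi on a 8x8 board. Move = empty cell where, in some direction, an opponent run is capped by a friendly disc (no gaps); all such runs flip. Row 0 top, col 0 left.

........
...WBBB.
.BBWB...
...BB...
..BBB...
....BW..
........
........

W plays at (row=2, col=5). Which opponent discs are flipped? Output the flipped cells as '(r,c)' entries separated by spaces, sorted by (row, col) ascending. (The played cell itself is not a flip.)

Dir NW: opp run (1,4), next='.' -> no flip
Dir N: opp run (1,5), next='.' -> no flip
Dir NE: opp run (1,6), next='.' -> no flip
Dir W: opp run (2,4) capped by W -> flip
Dir E: first cell '.' (not opp) -> no flip
Dir SW: opp run (3,4) (4,3), next='.' -> no flip
Dir S: first cell '.' (not opp) -> no flip
Dir SE: first cell '.' (not opp) -> no flip

Answer: (2,4)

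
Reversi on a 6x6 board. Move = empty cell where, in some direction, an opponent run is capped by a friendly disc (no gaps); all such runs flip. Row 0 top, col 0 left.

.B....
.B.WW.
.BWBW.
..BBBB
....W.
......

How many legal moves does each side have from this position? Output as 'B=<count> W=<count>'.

-- B to move --
(0,2): flips 2 -> legal
(0,3): flips 1 -> legal
(0,4): flips 2 -> legal
(0,5): flips 1 -> legal
(1,2): flips 1 -> legal
(1,5): flips 1 -> legal
(2,5): flips 1 -> legal
(3,1): no bracket -> illegal
(4,3): no bracket -> illegal
(4,5): no bracket -> illegal
(5,3): flips 1 -> legal
(5,4): flips 1 -> legal
(5,5): flips 1 -> legal
B mobility = 10
-- W to move --
(0,0): flips 1 -> legal
(0,2): no bracket -> illegal
(1,0): no bracket -> illegal
(1,2): no bracket -> illegal
(2,0): flips 1 -> legal
(2,5): no bracket -> illegal
(3,0): no bracket -> illegal
(3,1): no bracket -> illegal
(4,1): flips 2 -> legal
(4,2): flips 2 -> legal
(4,3): flips 2 -> legal
(4,5): no bracket -> illegal
W mobility = 5

Answer: B=10 W=5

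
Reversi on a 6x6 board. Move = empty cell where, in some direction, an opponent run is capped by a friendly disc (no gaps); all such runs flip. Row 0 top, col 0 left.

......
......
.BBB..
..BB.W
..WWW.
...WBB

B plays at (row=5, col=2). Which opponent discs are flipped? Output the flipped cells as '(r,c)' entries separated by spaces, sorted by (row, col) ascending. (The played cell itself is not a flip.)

Dir NW: first cell '.' (not opp) -> no flip
Dir N: opp run (4,2) capped by B -> flip
Dir NE: opp run (4,3), next='.' -> no flip
Dir W: first cell '.' (not opp) -> no flip
Dir E: opp run (5,3) capped by B -> flip
Dir SW: edge -> no flip
Dir S: edge -> no flip
Dir SE: edge -> no flip

Answer: (4,2) (5,3)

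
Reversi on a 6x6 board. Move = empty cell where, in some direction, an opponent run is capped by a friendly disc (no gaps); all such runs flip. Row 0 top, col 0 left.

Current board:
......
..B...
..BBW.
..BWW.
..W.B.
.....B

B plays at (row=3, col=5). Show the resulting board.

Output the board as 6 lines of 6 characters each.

Answer: ......
..B...
..BBW.
..BBBB
..W.B.
.....B

Derivation:
Place B at (3,5); scan 8 dirs for brackets.
Dir NW: opp run (2,4), next='.' -> no flip
Dir N: first cell '.' (not opp) -> no flip
Dir NE: edge -> no flip
Dir W: opp run (3,4) (3,3) capped by B -> flip
Dir E: edge -> no flip
Dir SW: first cell 'B' (not opp) -> no flip
Dir S: first cell '.' (not opp) -> no flip
Dir SE: edge -> no flip
All flips: (3,3) (3,4)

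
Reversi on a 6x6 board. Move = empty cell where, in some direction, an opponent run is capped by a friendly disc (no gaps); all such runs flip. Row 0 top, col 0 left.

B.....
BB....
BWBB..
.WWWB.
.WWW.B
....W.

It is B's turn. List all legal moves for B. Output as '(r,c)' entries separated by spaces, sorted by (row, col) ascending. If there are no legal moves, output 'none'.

Answer: (3,0) (4,0) (4,4) (5,0) (5,1) (5,2) (5,3)

Derivation:
(1,2): no bracket -> illegal
(2,4): no bracket -> illegal
(3,0): flips 3 -> legal
(4,0): flips 1 -> legal
(4,4): flips 1 -> legal
(5,0): flips 2 -> legal
(5,1): flips 3 -> legal
(5,2): flips 3 -> legal
(5,3): flips 4 -> legal
(5,5): no bracket -> illegal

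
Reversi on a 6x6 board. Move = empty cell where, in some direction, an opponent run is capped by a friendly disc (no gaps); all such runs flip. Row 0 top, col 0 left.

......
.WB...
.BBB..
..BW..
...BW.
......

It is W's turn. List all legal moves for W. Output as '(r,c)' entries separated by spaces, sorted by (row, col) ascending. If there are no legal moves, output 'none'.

Answer: (1,3) (3,1) (4,2) (5,3)

Derivation:
(0,1): no bracket -> illegal
(0,2): no bracket -> illegal
(0,3): no bracket -> illegal
(1,0): no bracket -> illegal
(1,3): flips 2 -> legal
(1,4): no bracket -> illegal
(2,0): no bracket -> illegal
(2,4): no bracket -> illegal
(3,0): no bracket -> illegal
(3,1): flips 2 -> legal
(3,4): no bracket -> illegal
(4,1): no bracket -> illegal
(4,2): flips 1 -> legal
(5,2): no bracket -> illegal
(5,3): flips 1 -> legal
(5,4): no bracket -> illegal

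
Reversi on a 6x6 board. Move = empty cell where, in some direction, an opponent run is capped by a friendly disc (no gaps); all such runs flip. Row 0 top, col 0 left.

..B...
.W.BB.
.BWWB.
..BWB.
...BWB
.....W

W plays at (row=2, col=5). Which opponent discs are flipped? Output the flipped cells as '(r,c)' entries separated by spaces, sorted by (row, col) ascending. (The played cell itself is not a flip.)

Answer: (2,4)

Derivation:
Dir NW: opp run (1,4), next='.' -> no flip
Dir N: first cell '.' (not opp) -> no flip
Dir NE: edge -> no flip
Dir W: opp run (2,4) capped by W -> flip
Dir E: edge -> no flip
Dir SW: opp run (3,4) (4,3), next='.' -> no flip
Dir S: first cell '.' (not opp) -> no flip
Dir SE: edge -> no flip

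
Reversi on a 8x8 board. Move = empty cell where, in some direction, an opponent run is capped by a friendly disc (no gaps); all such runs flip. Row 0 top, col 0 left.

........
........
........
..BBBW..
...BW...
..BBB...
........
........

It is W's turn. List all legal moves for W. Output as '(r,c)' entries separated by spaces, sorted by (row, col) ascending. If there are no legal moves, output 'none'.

(2,1): no bracket -> illegal
(2,2): flips 1 -> legal
(2,3): no bracket -> illegal
(2,4): flips 1 -> legal
(2,5): no bracket -> illegal
(3,1): flips 3 -> legal
(4,1): no bracket -> illegal
(4,2): flips 1 -> legal
(4,5): no bracket -> illegal
(5,1): no bracket -> illegal
(5,5): no bracket -> illegal
(6,1): no bracket -> illegal
(6,2): flips 1 -> legal
(6,3): no bracket -> illegal
(6,4): flips 1 -> legal
(6,5): no bracket -> illegal

Answer: (2,2) (2,4) (3,1) (4,2) (6,2) (6,4)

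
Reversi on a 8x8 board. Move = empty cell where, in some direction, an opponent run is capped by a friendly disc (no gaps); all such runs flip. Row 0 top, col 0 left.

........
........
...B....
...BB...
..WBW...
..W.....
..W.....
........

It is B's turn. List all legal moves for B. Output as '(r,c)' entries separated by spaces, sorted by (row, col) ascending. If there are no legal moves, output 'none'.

(3,1): no bracket -> illegal
(3,2): no bracket -> illegal
(3,5): no bracket -> illegal
(4,1): flips 1 -> legal
(4,5): flips 1 -> legal
(5,1): flips 1 -> legal
(5,3): no bracket -> illegal
(5,4): flips 1 -> legal
(5,5): flips 1 -> legal
(6,1): flips 1 -> legal
(6,3): no bracket -> illegal
(7,1): no bracket -> illegal
(7,2): no bracket -> illegal
(7,3): no bracket -> illegal

Answer: (4,1) (4,5) (5,1) (5,4) (5,5) (6,1)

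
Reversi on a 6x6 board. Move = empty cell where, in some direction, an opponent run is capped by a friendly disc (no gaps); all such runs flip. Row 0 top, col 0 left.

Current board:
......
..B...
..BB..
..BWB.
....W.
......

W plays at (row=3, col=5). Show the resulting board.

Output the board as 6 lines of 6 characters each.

Place W at (3,5); scan 8 dirs for brackets.
Dir NW: first cell '.' (not opp) -> no flip
Dir N: first cell '.' (not opp) -> no flip
Dir NE: edge -> no flip
Dir W: opp run (3,4) capped by W -> flip
Dir E: edge -> no flip
Dir SW: first cell 'W' (not opp) -> no flip
Dir S: first cell '.' (not opp) -> no flip
Dir SE: edge -> no flip
All flips: (3,4)

Answer: ......
..B...
..BB..
..BWWW
....W.
......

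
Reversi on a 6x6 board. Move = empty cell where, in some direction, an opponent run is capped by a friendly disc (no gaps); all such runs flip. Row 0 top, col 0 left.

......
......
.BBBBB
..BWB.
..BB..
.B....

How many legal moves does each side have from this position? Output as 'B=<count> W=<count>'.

Answer: B=1 W=6

Derivation:
-- B to move --
(4,4): flips 1 -> legal
B mobility = 1
-- W to move --
(1,0): no bracket -> illegal
(1,1): flips 1 -> legal
(1,2): no bracket -> illegal
(1,3): flips 1 -> legal
(1,4): no bracket -> illegal
(1,5): flips 1 -> legal
(2,0): no bracket -> illegal
(3,0): no bracket -> illegal
(3,1): flips 1 -> legal
(3,5): flips 1 -> legal
(4,0): no bracket -> illegal
(4,1): no bracket -> illegal
(4,4): no bracket -> illegal
(4,5): no bracket -> illegal
(5,0): no bracket -> illegal
(5,2): no bracket -> illegal
(5,3): flips 1 -> legal
(5,4): no bracket -> illegal
W mobility = 6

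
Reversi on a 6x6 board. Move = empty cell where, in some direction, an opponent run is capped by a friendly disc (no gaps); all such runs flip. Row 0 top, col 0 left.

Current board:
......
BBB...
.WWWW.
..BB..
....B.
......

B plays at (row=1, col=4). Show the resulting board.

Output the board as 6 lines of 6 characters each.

Answer: ......
BBB.B.
.WWBW.
..BB..
....B.
......

Derivation:
Place B at (1,4); scan 8 dirs for brackets.
Dir NW: first cell '.' (not opp) -> no flip
Dir N: first cell '.' (not opp) -> no flip
Dir NE: first cell '.' (not opp) -> no flip
Dir W: first cell '.' (not opp) -> no flip
Dir E: first cell '.' (not opp) -> no flip
Dir SW: opp run (2,3) capped by B -> flip
Dir S: opp run (2,4), next='.' -> no flip
Dir SE: first cell '.' (not opp) -> no flip
All flips: (2,3)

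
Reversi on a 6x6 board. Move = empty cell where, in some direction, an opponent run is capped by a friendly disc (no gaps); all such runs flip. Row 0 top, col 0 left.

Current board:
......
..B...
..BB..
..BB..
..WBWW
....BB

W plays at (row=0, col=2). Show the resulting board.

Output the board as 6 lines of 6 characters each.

Answer: ..W...
..W...
..WB..
..WB..
..WBWW
....BB

Derivation:
Place W at (0,2); scan 8 dirs for brackets.
Dir NW: edge -> no flip
Dir N: edge -> no flip
Dir NE: edge -> no flip
Dir W: first cell '.' (not opp) -> no flip
Dir E: first cell '.' (not opp) -> no flip
Dir SW: first cell '.' (not opp) -> no flip
Dir S: opp run (1,2) (2,2) (3,2) capped by W -> flip
Dir SE: first cell '.' (not opp) -> no flip
All flips: (1,2) (2,2) (3,2)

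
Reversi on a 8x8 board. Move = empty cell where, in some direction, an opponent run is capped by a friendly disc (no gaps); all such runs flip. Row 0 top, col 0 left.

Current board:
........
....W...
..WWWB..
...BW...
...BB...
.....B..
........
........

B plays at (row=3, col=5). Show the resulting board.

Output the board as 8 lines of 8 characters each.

Answer: ........
....W...
..WWWB..
...BBB..
...BB...
.....B..
........
........

Derivation:
Place B at (3,5); scan 8 dirs for brackets.
Dir NW: opp run (2,4), next='.' -> no flip
Dir N: first cell 'B' (not opp) -> no flip
Dir NE: first cell '.' (not opp) -> no flip
Dir W: opp run (3,4) capped by B -> flip
Dir E: first cell '.' (not opp) -> no flip
Dir SW: first cell 'B' (not opp) -> no flip
Dir S: first cell '.' (not opp) -> no flip
Dir SE: first cell '.' (not opp) -> no flip
All flips: (3,4)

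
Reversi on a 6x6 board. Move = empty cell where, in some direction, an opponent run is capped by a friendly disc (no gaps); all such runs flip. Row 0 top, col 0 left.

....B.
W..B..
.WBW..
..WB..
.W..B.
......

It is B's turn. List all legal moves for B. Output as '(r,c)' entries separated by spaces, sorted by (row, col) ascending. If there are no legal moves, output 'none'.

(0,0): no bracket -> illegal
(0,1): no bracket -> illegal
(1,1): no bracket -> illegal
(1,2): no bracket -> illegal
(1,4): no bracket -> illegal
(2,0): flips 1 -> legal
(2,4): flips 1 -> legal
(3,0): no bracket -> illegal
(3,1): flips 1 -> legal
(3,4): no bracket -> illegal
(4,0): no bracket -> illegal
(4,2): flips 1 -> legal
(4,3): no bracket -> illegal
(5,0): no bracket -> illegal
(5,1): no bracket -> illegal
(5,2): no bracket -> illegal

Answer: (2,0) (2,4) (3,1) (4,2)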